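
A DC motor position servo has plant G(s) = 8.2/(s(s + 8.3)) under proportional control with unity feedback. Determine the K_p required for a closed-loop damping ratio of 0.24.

Closed-loop characteristic equation: s² + 8.3s + K_p·8.2 = 0.
So ω_n = √(8.2K_p) and 2ζω_n = 8.3, giving ζ = 8.3/(2√(8.2K_p)).
Setting ζ = 0.24: √(8.2K_p) = 8.3/(2·0.24) = 17.29, so K_p = 299/8.2 = 36.5.

K_p = 36.5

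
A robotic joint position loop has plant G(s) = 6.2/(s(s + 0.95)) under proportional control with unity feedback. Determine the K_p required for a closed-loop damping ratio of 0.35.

Closed-loop characteristic equation: s² + 0.95s + K_p·6.2 = 0.
So ω_n = √(6.2K_p) and 2ζω_n = 0.95, giving ζ = 0.95/(2√(6.2K_p)).
Setting ζ = 0.35: √(6.2K_p) = 0.95/(2·0.35) = 1.357, so K_p = 1.842/6.2 = 0.297.

K_p = 0.297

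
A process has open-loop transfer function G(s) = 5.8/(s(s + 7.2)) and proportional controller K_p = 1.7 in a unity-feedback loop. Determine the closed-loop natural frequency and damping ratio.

ω_n = 3.14 rad/s, ζ = 1.15

1 + K_p·G(s) = 0 gives s² + 7.2s + 9.86 = 0.
So ω_n² = 9.86 ⇒ ω_n = 3.14 rad/s, and ζ = 7.2/(2ω_n) = 1.15.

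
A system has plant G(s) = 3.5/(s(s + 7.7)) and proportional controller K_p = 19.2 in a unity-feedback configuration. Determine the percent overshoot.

18.8%

Closed-loop characteristic equation: s² + 7.7s + 67.2 = 0, so ω_n = 8.198 rad/s and ζ = 7.7/(2·8.198) = 0.4697.
%OS = 100·exp(−πζ/√(1−ζ²)) = 100·exp(−π·0.4697/√0.7794) = 18.8%.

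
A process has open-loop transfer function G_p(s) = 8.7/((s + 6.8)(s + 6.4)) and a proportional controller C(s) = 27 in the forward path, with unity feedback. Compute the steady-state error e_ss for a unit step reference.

The loop is type 0. Static position error constant K_pos = C(0)·G_p(0) = 27·0.1999 = 5.398.
Steady-state error to a unit step: e_ss = 1/(1+K_pos) = 1/6.398 = 0.156.

0.156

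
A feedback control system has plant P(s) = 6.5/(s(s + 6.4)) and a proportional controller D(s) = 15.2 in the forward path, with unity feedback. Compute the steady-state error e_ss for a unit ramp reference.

The loop has one pole at the origin (type 1). Velocity error constant K_v = lim_{s→0} s·D(s)P(s) = 15.2·6.5/6.4 = 15.44.
Steady-state error to a unit ramp: e_ss = 1/K_v = 0.0648.

0.0648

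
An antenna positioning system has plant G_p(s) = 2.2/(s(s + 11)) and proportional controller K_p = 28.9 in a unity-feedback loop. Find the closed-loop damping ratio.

ζ = 0.69

The closed-loop denominator is s(s+11) + 28.9·2.2 = s² + 11s + 63.58.
So ω_n² = 63.58 ⇒ ω_n = 7.974 rad/s, and ζ = 11/(2ω_n) = 0.69.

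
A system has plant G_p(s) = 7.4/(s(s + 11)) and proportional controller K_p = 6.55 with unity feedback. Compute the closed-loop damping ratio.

ζ = 0.79

1 + K_p·G_p(s) = 0 gives s² + 11s + 48.47 = 0.
So ω_n² = 48.47 ⇒ ω_n = 6.962 rad/s, and ζ = 11/(2ω_n) = 0.79.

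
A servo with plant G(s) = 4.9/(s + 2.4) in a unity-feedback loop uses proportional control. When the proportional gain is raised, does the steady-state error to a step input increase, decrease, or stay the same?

The position error constant K_pos = K_p·G(0) grows with K_p, and e_ss = 1/(1+K_pos) falls.

decrease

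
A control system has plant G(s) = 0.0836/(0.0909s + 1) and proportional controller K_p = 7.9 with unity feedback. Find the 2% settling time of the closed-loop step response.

T_s ≈ 0.219 s

Closed loop: T(s) = K_p·G/(1+K_p·G) = 0.6604/(0.0909s + 1 + 0.6604), with pole at s = −(1 + 0.6604)/0.0909 = −18.27.
τ = 1/18.27 = 0.05474 s, so 2% settling time ≈ 4τ = 0.219 s.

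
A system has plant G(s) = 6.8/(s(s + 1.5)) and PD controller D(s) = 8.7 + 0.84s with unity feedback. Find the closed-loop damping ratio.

Forward path: (8.7 + 0.84s)·6.8/(s(s+1.5)). The closed-loop characteristic equation is s² + (1.5 + 6.8·0.84)s + 6.8·8.7 = 0.
That is s² + 7.212s + 59.16 = 0, so ω_n = 7.692 rad/s and ζ = 7.212/(2·7.692) = 0.4688.

ζ = 0.469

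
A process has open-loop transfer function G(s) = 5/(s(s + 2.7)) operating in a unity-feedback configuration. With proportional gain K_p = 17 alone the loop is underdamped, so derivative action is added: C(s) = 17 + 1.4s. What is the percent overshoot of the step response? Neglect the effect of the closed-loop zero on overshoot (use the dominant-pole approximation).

14.3%

Forward path: (17 + 1.4s)·5/(s(s+2.7)). The closed-loop characteristic equation is s² + (2.7 + 5·1.4)s + 5·17 = 0.
That is s² + 9.7s + 85 = 0, so ω_n = 9.22 rad/s and ζ = 9.7/(2·9.22) = 0.5261.
%OS = 100·exp(−πζ/√(1−ζ²)) = 14.3%.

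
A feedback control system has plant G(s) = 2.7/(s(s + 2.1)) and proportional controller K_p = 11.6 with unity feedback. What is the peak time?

Closed-loop characteristic equation: s² + 2.1s + 31.32 = 0, so ω_n = 5.596 rad/s and ζ = 2.1/(2·5.596) = 0.1876.
Damped frequency ω_d = ω_n√(1−ζ²) = 5.497 rad/s, so peak time T_p = π/ω_d = 0.572 s.

T_p = 0.572 s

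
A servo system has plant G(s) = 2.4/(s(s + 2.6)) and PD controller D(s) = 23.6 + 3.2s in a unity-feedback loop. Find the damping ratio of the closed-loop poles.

Forward path: (23.6 + 3.2s)·2.4/(s(s+2.6)). The closed-loop characteristic equation is s² + (2.6 + 2.4·3.2)s + 2.4·23.6 = 0.
That is s² + 10.28s + 56.64 = 0, so ω_n = 7.526 rad/s and ζ = 10.28/(2·7.526) = 0.683.

ζ = 0.683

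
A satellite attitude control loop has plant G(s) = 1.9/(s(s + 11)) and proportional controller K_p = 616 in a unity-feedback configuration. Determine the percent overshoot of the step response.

59.9%

The closed-loop denominator s² + 11s + 1170 gives ω_n = √1170 = 34.21 and ζ = 11/(2ω_n) = 0.1608.
%OS = 100·exp(−πζ/√(1−ζ²)) = 100·exp(−π·0.1608/√0.9742) = 59.9%.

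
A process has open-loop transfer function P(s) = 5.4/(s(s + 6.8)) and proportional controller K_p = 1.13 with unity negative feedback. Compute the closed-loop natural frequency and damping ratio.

With unity feedback the closed-loop characteristic equation is s² + 6.8s + 1.13·5.4 = s² + 6.8s + 6.102 = 0.
Matching s² + 2ζω_n s + ω_n²: ω_n = √6.102 = 2.47 rad/s and 2ζω_n = 6.8, so ζ = 6.8/(2·2.47) = 1.38.

ω_n = 2.47 rad/s, ζ = 1.38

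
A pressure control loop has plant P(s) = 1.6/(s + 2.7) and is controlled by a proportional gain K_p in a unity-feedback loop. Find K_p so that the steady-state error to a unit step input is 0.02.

K_p = 82.7

Steady-state error for a unit step on this type-0 loop is 1/(1 + K_p·P(0)).
P(0) = 0.5926. Require 1/(1 + K_p·0.5926) = 0.02, so 1 + 0.5926·K_p = 50.
K_p = (50 − 1)/0.5926 = 82.7.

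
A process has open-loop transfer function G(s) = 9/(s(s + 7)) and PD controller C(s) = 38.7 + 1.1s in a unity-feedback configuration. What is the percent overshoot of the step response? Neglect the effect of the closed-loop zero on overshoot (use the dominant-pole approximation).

20.3%

Forward path: (38.7 + 1.1s)·9/(s(s+7)). The closed-loop characteristic equation is s² + (7 + 9·1.1)s + 9·38.7 = 0.
That is s² + 16.9s + 348.3 = 0, so ω_n = 18.66 rad/s and ζ = 16.9/(2·18.66) = 0.4528.
%OS = 100·exp(−πζ/√(1−ζ²)) = 20.3%.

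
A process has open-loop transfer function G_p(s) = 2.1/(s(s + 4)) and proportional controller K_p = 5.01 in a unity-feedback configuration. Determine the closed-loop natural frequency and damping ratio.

ω_n = 3.24 rad/s, ζ = 0.617

The closed-loop denominator is s(s+4) + 5.01·2.1 = s² + 4s + 10.52.
Matching s² + 2ζω_n s + ω_n²: ω_n = √10.52 = 3.244 rad/s and 2ζω_n = 4, so ζ = 4/(2·3.244) = 0.617.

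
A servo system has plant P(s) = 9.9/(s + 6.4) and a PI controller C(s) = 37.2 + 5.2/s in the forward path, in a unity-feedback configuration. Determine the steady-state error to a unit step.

The open loop C(s)P(s) has a pole at the origin (type 1), so the static position error constant is infinite and e_ss = 1/(1+∞) = 0.

0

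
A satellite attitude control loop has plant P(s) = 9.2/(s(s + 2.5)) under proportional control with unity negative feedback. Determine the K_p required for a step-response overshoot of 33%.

K_p = 1.53

From %OS = 100·exp(−πζ/√(1−ζ²)) = 33%, ζ = −ln(0.33)/√(π²+ln²(0.33)) = 0.3328.
Characteristic equation s² + 2.5s + 9.2K_p = 0 gives ζ = 2.5/(2√(9.2K_p)).
Setting ζ = 0.3328: √(9.2K_p) = 2.5/(2·0.3328) = 3.756, so K_p = 14.11/9.2 = 1.53.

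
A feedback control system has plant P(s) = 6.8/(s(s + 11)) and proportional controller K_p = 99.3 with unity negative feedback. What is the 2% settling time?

T_s ≈ 0.727 s

The closed-loop denominator s² + 11s + 675.2 gives ω_n = √675.2 = 25.99 and ζ = 11/(2ω_n) = 0.2117.
2% settling time T_s ≈ 4/(ζω_n) = 4/5.5 = 0.727 s.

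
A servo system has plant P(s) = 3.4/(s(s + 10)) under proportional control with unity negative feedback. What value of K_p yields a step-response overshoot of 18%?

K_p = 32

From %OS = 100·exp(−πζ/√(1−ζ²)) = 18%, ζ = −ln(0.18)/√(π²+ln²(0.18)) = 0.4791.
Characteristic equation s² + 10s + 3.4K_p = 0 gives ζ = 10/(2√(3.4K_p)).
Setting ζ = 0.4791: √(3.4K_p) = 10/(2·0.4791) = 10.44, so K_p = 108.9/3.4 = 32.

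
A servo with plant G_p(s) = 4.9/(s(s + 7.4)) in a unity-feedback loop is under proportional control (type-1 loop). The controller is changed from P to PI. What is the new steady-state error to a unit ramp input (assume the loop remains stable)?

0

The integrator raises the loop to type 2, so K_v → ∞ and e_ss to a ramp is zero.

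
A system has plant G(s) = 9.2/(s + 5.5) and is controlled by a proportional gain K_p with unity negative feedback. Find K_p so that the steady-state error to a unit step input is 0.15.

Steady-state error for a unit step on this type-0 loop is 1/(1 + K_p·G(0)).
G(0) = 1.673. Require 1/(1 + K_p·1.673) = 0.15, so 1 + 1.673·K_p = 6.667.
K_p = (6.667 − 1)/1.673 = 3.39.

K_p = 3.39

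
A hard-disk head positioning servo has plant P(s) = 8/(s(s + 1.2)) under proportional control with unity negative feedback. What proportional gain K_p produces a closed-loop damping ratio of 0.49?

K_p = 0.187

Closed-loop characteristic equation: s² + 1.2s + K_p·8 = 0.
So ω_n = √(8K_p) and 2ζω_n = 1.2, giving ζ = 1.2/(2√(8K_p)).
Setting ζ = 0.49: √(8K_p) = 1.2/(2·0.49) = 1.224, so K_p = 1.499/8 = 0.187.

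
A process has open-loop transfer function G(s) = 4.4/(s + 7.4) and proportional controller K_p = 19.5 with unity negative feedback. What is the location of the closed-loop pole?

Closed-loop transfer function: T(s) = K_p·G(s)/(1 + K_p·G(s)) = 85.8/(s + 7.4 + 85.8) = 85.8/(s + 93.2).
The closed-loop pole is at s = −93.2.

s = -93.2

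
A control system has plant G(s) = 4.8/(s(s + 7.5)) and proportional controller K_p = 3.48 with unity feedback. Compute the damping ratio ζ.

With unity feedback the closed-loop characteristic equation is s² + 7.5s + 3.48·4.8 = s² + 7.5s + 16.7 = 0.
Matching s² + 2ζω_n s + ω_n²: ω_n = √16.7 = 4.087 rad/s and 2ζω_n = 7.5, so ζ = 7.5/(2·4.087) = 0.918.

ζ = 0.918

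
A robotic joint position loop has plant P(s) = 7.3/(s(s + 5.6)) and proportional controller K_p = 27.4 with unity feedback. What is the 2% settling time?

T_s ≈ 1.43 s

The closed-loop denominator s² + 5.6s + 200 gives ω_n = √200 = 14.14 and ζ = 5.6/(2ω_n) = 0.198.
2% settling time T_s ≈ 4/(ζω_n) = 4/2.8 = 1.43 s.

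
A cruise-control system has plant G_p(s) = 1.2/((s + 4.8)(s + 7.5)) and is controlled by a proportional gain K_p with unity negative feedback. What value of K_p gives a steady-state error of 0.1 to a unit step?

The loop is type 0, so e_ss(step) = 1/(1 + K_pos) with K_pos = K_p·G_p(0).
G_p(0) = 0.03333. Require 1/(1 + K_p·0.03333) = 0.1, so 1 + 0.03333·K_p = 10.
K_p = (10 − 1)/0.03333 = 270.

K_p = 270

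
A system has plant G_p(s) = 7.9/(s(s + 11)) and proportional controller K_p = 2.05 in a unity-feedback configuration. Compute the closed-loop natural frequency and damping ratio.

ω_n = 4.02 rad/s, ζ = 1.37

The closed-loop denominator is s(s+11) + 2.05·7.9 = s² + 11s + 16.2.
So ω_n² = 16.2 ⇒ ω_n = 4.024 rad/s, and ζ = 11/(2ω_n) = 1.37.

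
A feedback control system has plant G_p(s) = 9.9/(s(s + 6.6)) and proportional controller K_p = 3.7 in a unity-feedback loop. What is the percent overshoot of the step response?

The closed-loop denominator s² + 6.6s + 36.63 gives ω_n = √36.63 = 6.052 and ζ = 6.6/(2ω_n) = 0.5452.
%OS = 100·exp(−πζ/√(1−ζ²)) = 100·exp(−π·0.5452/√0.7027) = 13%.

13%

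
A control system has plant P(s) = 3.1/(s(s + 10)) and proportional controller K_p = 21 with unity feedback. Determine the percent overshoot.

Closed-loop characteristic equation: s² + 10s + 65.1 = 0, so ω_n = 8.068 rad/s and ζ = 10/(2·8.068) = 0.6197.
%OS = 100·exp(−πζ/√(1−ζ²)) = 100·exp(−π·0.6197/√0.616) = 8.37%.

8.37%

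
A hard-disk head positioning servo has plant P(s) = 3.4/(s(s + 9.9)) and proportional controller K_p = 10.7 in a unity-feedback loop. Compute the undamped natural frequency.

ω_n = 6.03 rad/s

With unity feedback the closed-loop characteristic equation is s² + 9.9s + 10.7·3.4 = s² + 9.9s + 36.38 = 0.
Matching s² + 2ζω_n s + ω_n²: ω_n = √36.38 = 6.032 rad/s and 2ζω_n = 9.9, so ζ = 9.9/(2·6.032) = 0.821.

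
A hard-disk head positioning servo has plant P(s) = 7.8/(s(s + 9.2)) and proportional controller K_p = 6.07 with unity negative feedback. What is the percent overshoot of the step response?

5.94%

Closed-loop characteristic equation: s² + 9.2s + 47.35 = 0, so ω_n = 6.881 rad/s and ζ = 9.2/(2·6.881) = 0.6685.
%OS = 100·exp(−πζ/√(1−ζ²)) = 100·exp(−π·0.6685/√0.5531) = 5.94%.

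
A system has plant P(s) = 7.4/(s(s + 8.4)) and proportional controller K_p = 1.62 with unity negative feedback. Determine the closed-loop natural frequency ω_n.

With unity feedback the closed-loop characteristic equation is s² + 8.4s + 1.62·7.4 = s² + 8.4s + 11.99 = 0.
So ω_n² = 11.99 ⇒ ω_n = 3.462 rad/s, and ζ = 8.4/(2ω_n) = 1.21.

ω_n = 3.46 rad/s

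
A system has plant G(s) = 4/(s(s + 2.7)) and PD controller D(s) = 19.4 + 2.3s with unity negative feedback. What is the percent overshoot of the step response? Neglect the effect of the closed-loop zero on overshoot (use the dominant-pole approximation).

Forward path: (19.4 + 2.3s)·4/(s(s+2.7)). The closed-loop characteristic equation is s² + (2.7 + 4·2.3)s + 4·19.4 = 0.
That is s² + 11.9s + 77.6 = 0, so ω_n = 8.809 rad/s and ζ = 11.9/(2·8.809) = 0.6754.
%OS = 100·exp(−πζ/√(1−ζ²)) = 5.63%.

5.63%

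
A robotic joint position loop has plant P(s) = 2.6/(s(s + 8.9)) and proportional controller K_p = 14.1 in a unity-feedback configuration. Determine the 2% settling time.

T_s ≈ 0.899 s

From 1 + K_pP(s) = 0: s² + 8.9s + 36.66 = 0 ⇒ ω_n = 6.055, ζ = 0.735.
2% settling time T_s ≈ 4/(ζω_n) = 4/4.45 = 0.899 s.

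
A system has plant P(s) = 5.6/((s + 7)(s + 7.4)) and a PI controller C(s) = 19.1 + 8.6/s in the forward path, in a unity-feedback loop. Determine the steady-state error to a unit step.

The open loop C(s)P(s) has a pole at the origin (type 1), so the static position error constant is infinite and e_ss = 1/(1+∞) = 0.

0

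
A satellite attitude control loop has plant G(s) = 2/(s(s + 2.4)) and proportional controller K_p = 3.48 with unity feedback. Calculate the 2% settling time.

T_s ≈ 3.33 s

From 1 + K_pG(s) = 0: s² + 2.4s + 6.96 = 0 ⇒ ω_n = 2.638, ζ = 0.4549.
2% settling time T_s ≈ 4/(ζω_n) = 4/1.2 = 3.33 s.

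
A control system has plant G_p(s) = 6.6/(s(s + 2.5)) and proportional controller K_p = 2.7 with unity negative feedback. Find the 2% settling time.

From 1 + K_pG_p(s) = 0: s² + 2.5s + 17.82 = 0 ⇒ ω_n = 4.221, ζ = 0.2961.
2% settling time T_s ≈ 4/(ζω_n) = 4/1.25 = 3.2 s.

T_s ≈ 3.2 s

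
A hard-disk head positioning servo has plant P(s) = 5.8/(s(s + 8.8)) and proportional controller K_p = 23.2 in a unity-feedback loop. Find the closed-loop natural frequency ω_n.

ω_n = 11.6 rad/s

1 + K_p·P(s) = 0 gives s² + 8.8s + 134.6 = 0.
So ω_n² = 134.6 ⇒ ω_n = 11.6 rad/s, and ζ = 8.8/(2ω_n) = 0.379.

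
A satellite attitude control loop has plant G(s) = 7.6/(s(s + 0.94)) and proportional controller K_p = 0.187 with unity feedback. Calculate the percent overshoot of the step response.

From 1 + K_pG(s) = 0: s² + 0.94s + 1.421 = 0 ⇒ ω_n = 1.192, ζ = 0.3942.
%OS = 100·exp(−πζ/√(1−ζ²)) = 100·exp(−π·0.3942/√0.8446) = 26%.

26%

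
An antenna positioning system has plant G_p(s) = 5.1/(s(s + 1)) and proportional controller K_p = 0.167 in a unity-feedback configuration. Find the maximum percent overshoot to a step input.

Closed-loop characteristic equation: s² + 1s + 0.8517 = 0, so ω_n = 0.9229 rad/s and ζ = 1/(2·0.9229) = 0.5418.
%OS = 100·exp(−πζ/√(1−ζ²)) = 100·exp(−π·0.5418/√0.7065) = 13.2%.

13.2%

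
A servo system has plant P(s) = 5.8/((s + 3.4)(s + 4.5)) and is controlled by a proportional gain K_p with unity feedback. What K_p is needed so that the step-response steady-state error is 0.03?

Steady-state error for a unit step on this type-0 loop is 1/(1 + K_p·P(0)).
P(0) = 0.3791. Require 1/(1 + K_p·0.3791) = 0.03, so 1 + 0.3791·K_p = 33.33.
K_p = (33.33 − 1)/0.3791 = 85.3.

K_p = 85.3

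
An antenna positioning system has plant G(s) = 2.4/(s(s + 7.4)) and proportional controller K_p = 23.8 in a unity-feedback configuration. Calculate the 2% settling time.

T_s ≈ 1.08 s

The closed-loop denominator s² + 7.4s + 57.12 gives ω_n = √57.12 = 7.558 and ζ = 7.4/(2ω_n) = 0.4896.
2% settling time T_s ≈ 4/(ζω_n) = 4/3.7 = 1.08 s.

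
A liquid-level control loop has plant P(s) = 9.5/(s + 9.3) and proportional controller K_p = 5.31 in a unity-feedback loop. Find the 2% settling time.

Closed-loop transfer function: T(s) = K_p·P(s)/(1 + K_p·P(s)) = 50.44/(s + 9.3 + 50.44) = 50.44/(s + 59.74).
Time constant τ = 1/59.74 = 0.01674 s, so the 2% settling time is about 4τ = 0.067 s.

T_s ≈ 0.067 s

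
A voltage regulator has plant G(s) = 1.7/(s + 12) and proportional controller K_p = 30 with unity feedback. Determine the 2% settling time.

Closed-loop transfer function: T(s) = K_p·G(s)/(1 + K_p·G(s)) = 51/(s + 12 + 51) = 51/(s + 63).
Time constant τ = 1/63 = 0.01587 s, so the 2% settling time is about 4τ = 0.0635 s.

T_s ≈ 0.0635 s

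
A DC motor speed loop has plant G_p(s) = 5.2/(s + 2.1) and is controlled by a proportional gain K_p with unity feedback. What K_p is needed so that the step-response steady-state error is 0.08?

K_p = 4.64

Steady-state error for a unit step on this type-0 loop is 1/(1 + K_p·G_p(0)).
G_p(0) = 2.476. Require 1/(1 + K_p·2.476) = 0.08, so 1 + 2.476·K_p = 12.5.
K_p = (12.5 − 1)/2.476 = 4.64.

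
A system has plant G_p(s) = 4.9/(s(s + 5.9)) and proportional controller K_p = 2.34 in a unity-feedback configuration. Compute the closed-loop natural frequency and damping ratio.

ω_n = 3.39 rad/s, ζ = 0.871

With unity feedback the closed-loop characteristic equation is s² + 5.9s + 2.34·4.9 = s² + 5.9s + 11.47 = 0.
Matching s² + 2ζω_n s + ω_n²: ω_n = √11.47 = 3.386 rad/s and 2ζω_n = 5.9, so ζ = 5.9/(2·3.386) = 0.871.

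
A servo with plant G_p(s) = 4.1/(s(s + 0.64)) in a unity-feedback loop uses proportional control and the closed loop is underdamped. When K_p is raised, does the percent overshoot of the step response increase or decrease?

increase

Characteristic equation s² + 0.64s + K_p·4.1 = 0: raising K_p raises ω_n while 2ζω_n = 0.64 is fixed, so ζ falls and overshoot grows.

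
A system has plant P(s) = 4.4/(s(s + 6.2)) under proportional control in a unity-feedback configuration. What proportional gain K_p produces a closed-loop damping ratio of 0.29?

Closed-loop characteristic equation: s² + 6.2s + K_p·4.4 = 0.
So ω_n = √(4.4K_p) and 2ζω_n = 6.2, giving ζ = 6.2/(2√(4.4K_p)).
Setting ζ = 0.29: √(4.4K_p) = 6.2/(2·0.29) = 10.69, so K_p = 114.3/4.4 = 26.

K_p = 26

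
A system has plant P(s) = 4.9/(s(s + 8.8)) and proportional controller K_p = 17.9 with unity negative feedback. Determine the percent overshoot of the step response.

18.8%

The closed-loop denominator s² + 8.8s + 87.71 gives ω_n = √87.71 = 9.365 and ζ = 8.8/(2ω_n) = 0.4698.
%OS = 100·exp(−πζ/√(1−ζ²)) = 100·exp(−π·0.4698/√0.7793) = 18.8%.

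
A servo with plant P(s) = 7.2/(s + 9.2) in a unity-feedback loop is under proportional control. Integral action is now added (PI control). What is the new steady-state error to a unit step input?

0

Adding integral action puts a pole at s = 0 in the forward path, raising the system type to 1; a type-1 loop has zero steady-state error to a step.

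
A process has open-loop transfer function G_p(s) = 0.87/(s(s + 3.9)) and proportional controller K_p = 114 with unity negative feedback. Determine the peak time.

T_p = 0.322 s

The closed-loop denominator s² + 3.9s + 99.18 gives ω_n = √99.18 = 9.959 and ζ = 3.9/(2ω_n) = 0.1958.
Damped frequency ω_d = ω_n√(1−ζ²) = 9.766 rad/s, so peak time T_p = π/ω_d = 0.322 s.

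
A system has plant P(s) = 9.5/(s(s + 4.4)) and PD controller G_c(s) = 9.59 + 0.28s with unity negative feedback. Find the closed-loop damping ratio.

Forward path: (9.59 + 0.28s)·9.5/(s(s+4.4)). The closed-loop characteristic equation is s² + (4.4 + 9.5·0.28)s + 9.5·9.59 = 0.
That is s² + 7.06s + 91.11 = 0, so ω_n = 9.545 rad/s and ζ = 7.06/(2·9.545) = 0.3698.

ζ = 0.37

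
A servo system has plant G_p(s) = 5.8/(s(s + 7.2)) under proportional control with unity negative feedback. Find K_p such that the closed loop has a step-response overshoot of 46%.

K_p = 38.8

From %OS = 100·exp(−πζ/√(1−ζ²)) = 46%, ζ = −ln(0.46)/√(π²+ln²(0.46)) = 0.24.
Characteristic equation s² + 7.2s + 5.8K_p = 0 gives ζ = 7.2/(2√(5.8K_p)).
Setting ζ = 0.24: √(5.8K_p) = 7.2/(2·0.24) = 15, so K_p = 225.1/5.8 = 38.8.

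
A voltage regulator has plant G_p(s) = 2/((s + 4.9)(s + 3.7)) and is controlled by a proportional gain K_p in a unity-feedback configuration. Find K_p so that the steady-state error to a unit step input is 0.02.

The loop is type 0, so e_ss(step) = 1/(1 + K_pos) with K_pos = K_p·G_p(0).
G_p(0) = 0.1103. Require 1/(1 + K_p·0.1103) = 0.02, so 1 + 0.1103·K_p = 50.
K_p = (50 − 1)/0.1103 = 444.

K_p = 444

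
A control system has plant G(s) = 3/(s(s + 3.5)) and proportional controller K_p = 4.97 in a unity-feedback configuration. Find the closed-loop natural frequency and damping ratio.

ω_n = 3.86 rad/s, ζ = 0.453

With unity feedback the closed-loop characteristic equation is s² + 3.5s + 4.97·3 = s² + 3.5s + 14.91 = 0.
Matching s² + 2ζω_n s + ω_n²: ω_n = √14.91 = 3.861 rad/s and 2ζω_n = 3.5, so ζ = 3.5/(2·3.861) = 0.453.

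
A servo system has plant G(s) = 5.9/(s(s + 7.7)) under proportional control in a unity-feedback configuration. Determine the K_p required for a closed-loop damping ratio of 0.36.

Closed-loop characteristic equation: s² + 7.7s + K_p·5.9 = 0.
So ω_n = √(5.9K_p) and 2ζω_n = 7.7, giving ζ = 7.7/(2√(5.9K_p)).
Setting ζ = 0.36: √(5.9K_p) = 7.7/(2·0.36) = 10.69, so K_p = 114.4/5.9 = 19.4.

K_p = 19.4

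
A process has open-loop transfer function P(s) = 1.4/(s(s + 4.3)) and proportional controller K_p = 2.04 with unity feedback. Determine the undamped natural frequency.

1 + K_p·P(s) = 0 gives s² + 4.3s + 2.856 = 0.
So ω_n² = 2.856 ⇒ ω_n = 1.69 rad/s, and ζ = 4.3/(2ω_n) = 1.27.

ω_n = 1.69 rad/s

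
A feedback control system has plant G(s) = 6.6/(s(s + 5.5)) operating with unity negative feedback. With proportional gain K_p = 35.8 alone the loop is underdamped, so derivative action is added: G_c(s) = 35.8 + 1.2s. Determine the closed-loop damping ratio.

ζ = 0.437

Forward path: (35.8 + 1.2s)·6.6/(s(s+5.5)). The closed-loop characteristic equation is s² + (5.5 + 6.6·1.2)s + 6.6·35.8 = 0.
That is s² + 13.42s + 236.3 = 0, so ω_n = 15.37 rad/s and ζ = 13.42/(2·15.37) = 0.4365.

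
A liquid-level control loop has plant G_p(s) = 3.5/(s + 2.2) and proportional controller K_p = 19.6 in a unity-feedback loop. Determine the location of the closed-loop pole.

Closed-loop transfer function: T(s) = K_p·G_p(s)/(1 + K_p·G_p(s)) = 68.6/(s + 2.2 + 68.6) = 68.6/(s + 70.8).
The closed-loop pole is at s = −70.8.

s = -70.8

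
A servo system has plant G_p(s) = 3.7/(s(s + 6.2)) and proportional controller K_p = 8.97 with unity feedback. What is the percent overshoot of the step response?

13.5%

From 1 + K_pG_p(s) = 0: s² + 6.2s + 33.19 = 0 ⇒ ω_n = 5.761, ζ = 0.5381.
%OS = 100·exp(−πζ/√(1−ζ²)) = 100·exp(−π·0.5381/√0.7104) = 13.5%.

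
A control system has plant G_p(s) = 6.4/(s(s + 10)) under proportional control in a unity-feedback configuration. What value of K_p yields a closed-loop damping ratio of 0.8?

K_p = 6.1

Closed-loop characteristic equation: s² + 10s + K_p·6.4 = 0.
So ω_n = √(6.4K_p) and 2ζω_n = 10, giving ζ = 10/(2√(6.4K_p)).
Setting ζ = 0.8: √(6.4K_p) = 10/(2·0.8) = 6.25, so K_p = 39.06/6.4 = 6.1.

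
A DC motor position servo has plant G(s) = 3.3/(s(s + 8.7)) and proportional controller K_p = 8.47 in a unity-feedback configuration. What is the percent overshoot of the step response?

Closed-loop characteristic equation: s² + 8.7s + 27.95 = 0, so ω_n = 5.287 rad/s and ζ = 8.7/(2·5.287) = 0.8228.
%OS = 100·exp(−πζ/√(1−ζ²)) = 100·exp(−π·0.8228/√0.323) = 1.06%.

1.06%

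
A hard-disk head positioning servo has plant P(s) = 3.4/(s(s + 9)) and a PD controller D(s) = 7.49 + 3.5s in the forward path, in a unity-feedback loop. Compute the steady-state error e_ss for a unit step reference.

0

The open loop D(s)P(s) has a pole at the origin (type 1), so the static position error constant is infinite and e_ss = 1/(1+∞) = 0.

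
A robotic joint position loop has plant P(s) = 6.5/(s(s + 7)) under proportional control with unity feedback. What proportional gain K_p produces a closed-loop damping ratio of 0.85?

K_p = 2.61

Closed-loop characteristic equation: s² + 7s + K_p·6.5 = 0.
So ω_n = √(6.5K_p) and 2ζω_n = 7, giving ζ = 7/(2√(6.5K_p)).
Setting ζ = 0.85: √(6.5K_p) = 7/(2·0.85) = 4.118, so K_p = 16.96/6.5 = 2.61.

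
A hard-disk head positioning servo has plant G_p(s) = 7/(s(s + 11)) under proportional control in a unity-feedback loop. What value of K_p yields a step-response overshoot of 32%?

From %OS = 100·exp(−πζ/√(1−ζ²)) = 32%, ζ = −ln(0.32)/√(π²+ln²(0.32)) = 0.341.
Characteristic equation s² + 11s + 7K_p = 0 gives ζ = 11/(2√(7K_p)).
Setting ζ = 0.341: √(7K_p) = 11/(2·0.341) = 16.13, so K_p = 260.2/7 = 37.2.

K_p = 37.2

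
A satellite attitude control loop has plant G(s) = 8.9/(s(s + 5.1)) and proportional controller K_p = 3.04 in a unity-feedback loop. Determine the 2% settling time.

T_s ≈ 1.57 s

The closed-loop denominator s² + 5.1s + 27.06 gives ω_n = √27.06 = 5.202 and ζ = 5.1/(2ω_n) = 0.4902.
2% settling time T_s ≈ 4/(ζω_n) = 4/2.55 = 1.57 s.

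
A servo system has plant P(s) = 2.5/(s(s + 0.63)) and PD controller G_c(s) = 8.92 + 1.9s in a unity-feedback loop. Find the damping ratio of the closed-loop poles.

ζ = 0.57

Forward path: (8.92 + 1.9s)·2.5/(s(s+0.63)). The closed-loop characteristic equation is s² + (0.63 + 2.5·1.9)s + 2.5·8.92 = 0.
That is s² + 5.38s + 22.3 = 0, so ω_n = 4.722 rad/s and ζ = 5.38/(2·4.722) = 0.5696.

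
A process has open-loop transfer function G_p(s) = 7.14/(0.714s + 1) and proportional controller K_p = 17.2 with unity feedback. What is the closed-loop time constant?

Closed loop: T(s) = K_p·G_p/(1+K_p·G_p) = 122.8/(0.714s + 1 + 122.8), with pole at s = −(1 + 122.8)/0.714 = −173.4.
Closed-loop time constant τ = 1/173.4 = 0.00577 s.

τ = 0.00577 s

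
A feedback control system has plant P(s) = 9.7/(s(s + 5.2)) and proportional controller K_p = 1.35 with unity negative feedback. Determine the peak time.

T_p = 1.25 s

Closed-loop characteristic equation: s² + 5.2s + 13.1 = 0, so ω_n = 3.619 rad/s and ζ = 5.2/(2·3.619) = 0.7185.
Damped frequency ω_d = ω_n√(1−ζ²) = 2.517 rad/s, so peak time T_p = π/ω_d = 1.25 s.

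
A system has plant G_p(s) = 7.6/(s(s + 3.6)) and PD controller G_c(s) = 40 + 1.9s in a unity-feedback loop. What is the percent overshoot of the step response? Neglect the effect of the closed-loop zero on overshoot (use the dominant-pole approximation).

15%

Forward path: (40 + 1.9s)·7.6/(s(s+3.6)). The closed-loop characteristic equation is s² + (3.6 + 7.6·1.9)s + 7.6·40 = 0.
That is s² + 18.04s + 304 = 0, so ω_n = 17.44 rad/s and ζ = 18.04/(2·17.44) = 0.5173.
%OS = 100·exp(−πζ/√(1−ζ²)) = 15%.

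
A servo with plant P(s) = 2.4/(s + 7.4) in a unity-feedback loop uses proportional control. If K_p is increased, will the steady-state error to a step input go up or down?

e_ss = 1/(1 + K_p·P(0)); a larger K_p raises the denominator, so e_ss decreases.

decrease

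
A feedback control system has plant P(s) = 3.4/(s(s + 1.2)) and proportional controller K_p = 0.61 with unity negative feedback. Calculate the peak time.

T_p = 2.4 s

From 1 + K_pP(s) = 0: s² + 1.2s + 2.074 = 0 ⇒ ω_n = 1.44, ζ = 0.4166.
Damped frequency ω_d = ω_n√(1−ζ²) = 1.309 rad/s, so peak time T_p = π/ω_d = 2.4 s.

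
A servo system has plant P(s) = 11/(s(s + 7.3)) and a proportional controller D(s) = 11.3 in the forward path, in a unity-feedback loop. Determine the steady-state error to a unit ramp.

The loop has one pole at the origin (type 1). Velocity error constant K_v = lim_{s→0} s·D(s)P(s) = 11.3·11/7.3 = 17.03.
Steady-state error to a unit ramp: e_ss = 1/K_v = 0.0587.

0.0587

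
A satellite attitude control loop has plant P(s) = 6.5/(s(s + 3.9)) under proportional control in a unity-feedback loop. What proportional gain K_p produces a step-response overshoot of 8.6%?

From %OS = 100·exp(−πζ/√(1−ζ²)) = 8.6%, ζ = −ln(0.086)/√(π²+ln²(0.086)) = 0.6155.
Characteristic equation s² + 3.9s + 6.5K_p = 0 gives ζ = 3.9/(2√(6.5K_p)).
Setting ζ = 0.6155: √(6.5K_p) = 3.9/(2·0.6155) = 3.168, so K_p = 10.04/6.5 = 1.54.

K_p = 1.54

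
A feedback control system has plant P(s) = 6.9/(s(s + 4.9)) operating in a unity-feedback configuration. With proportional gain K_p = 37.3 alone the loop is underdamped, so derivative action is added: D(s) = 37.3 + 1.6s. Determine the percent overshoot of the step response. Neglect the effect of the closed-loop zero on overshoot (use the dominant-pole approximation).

Forward path: (37.3 + 1.6s)·6.9/(s(s+4.9)). The closed-loop characteristic equation is s² + (4.9 + 6.9·1.6)s + 6.9·37.3 = 0.
That is s² + 15.94s + 257.4 = 0, so ω_n = 16.04 rad/s and ζ = 15.94/(2·16.04) = 0.4968.
%OS = 100·exp(−πζ/√(1−ζ²)) = 16.6%.

16.6%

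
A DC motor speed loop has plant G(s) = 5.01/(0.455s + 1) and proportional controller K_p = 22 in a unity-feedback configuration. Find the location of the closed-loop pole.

Closed loop: T(s) = K_p·G/(1+K_p·G) = 110.2/(0.455s + 1 + 110.2), with pole at s = −(1 + 110.2)/0.455 = −244.4.

s = -244.4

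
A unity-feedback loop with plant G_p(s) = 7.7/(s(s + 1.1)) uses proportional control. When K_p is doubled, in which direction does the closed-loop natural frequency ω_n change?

increase

ω_n = √(7.7·K_p), which grows with K_p.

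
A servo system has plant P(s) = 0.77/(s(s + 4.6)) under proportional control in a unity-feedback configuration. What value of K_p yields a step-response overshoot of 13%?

K_p = 23.2

From %OS = 100·exp(−πζ/√(1−ζ²)) = 13%, ζ = −ln(0.13)/√(π²+ln²(0.13)) = 0.5446.
Characteristic equation s² + 4.6s + 0.77K_p = 0 gives ζ = 4.6/(2√(0.77K_p)).
Setting ζ = 0.5446: √(0.77K_p) = 4.6/(2·0.5446) = 4.223, so K_p = 17.83/0.77 = 23.2.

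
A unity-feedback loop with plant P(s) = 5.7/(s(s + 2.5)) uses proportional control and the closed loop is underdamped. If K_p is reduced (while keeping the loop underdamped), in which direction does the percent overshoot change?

ζ = 2.5/(2√(5.7K_p)) rises as K_p falls; higher damping means less overshoot.

decrease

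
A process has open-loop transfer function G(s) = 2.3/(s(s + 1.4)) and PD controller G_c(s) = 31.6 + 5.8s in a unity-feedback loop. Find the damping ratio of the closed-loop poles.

ζ = 0.864

Forward path: (31.6 + 5.8s)·2.3/(s(s+1.4)). The closed-loop characteristic equation is s² + (1.4 + 2.3·5.8)s + 2.3·31.6 = 0.
That is s² + 14.74s + 72.68 = 0, so ω_n = 8.525 rad/s and ζ = 14.74/(2·8.525) = 0.8645.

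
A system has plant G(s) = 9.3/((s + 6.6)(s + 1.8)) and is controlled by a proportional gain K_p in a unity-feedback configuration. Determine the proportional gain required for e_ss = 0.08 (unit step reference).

K_p = 14.7

The loop is type 0, so e_ss(step) = 1/(1 + K_pos) with K_pos = K_p·G(0).
G(0) = 0.7828. Require 1/(1 + K_p·0.7828) = 0.08, so 1 + 0.7828·K_p = 12.5.
K_p = (12.5 − 1)/0.7828 = 14.7.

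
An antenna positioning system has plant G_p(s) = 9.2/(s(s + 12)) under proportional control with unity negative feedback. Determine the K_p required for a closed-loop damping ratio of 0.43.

K_p = 21.2

Closed-loop characteristic equation: s² + 12s + K_p·9.2 = 0.
So ω_n = √(9.2K_p) and 2ζω_n = 12, giving ζ = 12/(2√(9.2K_p)).
Setting ζ = 0.43: √(9.2K_p) = 12/(2·0.43) = 13.95, so K_p = 194.7/9.2 = 21.2.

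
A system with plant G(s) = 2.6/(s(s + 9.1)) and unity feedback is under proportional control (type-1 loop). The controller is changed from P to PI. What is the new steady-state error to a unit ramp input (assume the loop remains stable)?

0

The integrator raises the loop to type 2, so K_v → ∞ and e_ss to a ramp is zero.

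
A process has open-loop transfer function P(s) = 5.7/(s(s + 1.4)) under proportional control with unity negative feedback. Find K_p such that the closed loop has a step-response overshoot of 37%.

K_p = 0.944

From %OS = 100·exp(−πζ/√(1−ζ²)) = 37%, ζ = −ln(0.37)/√(π²+ln²(0.37)) = 0.3017.
Characteristic equation s² + 1.4s + 5.7K_p = 0 gives ζ = 1.4/(2√(5.7K_p)).
Setting ζ = 0.3017: √(5.7K_p) = 1.4/(2·0.3017) = 2.32, so K_p = 5.382/5.7 = 0.944.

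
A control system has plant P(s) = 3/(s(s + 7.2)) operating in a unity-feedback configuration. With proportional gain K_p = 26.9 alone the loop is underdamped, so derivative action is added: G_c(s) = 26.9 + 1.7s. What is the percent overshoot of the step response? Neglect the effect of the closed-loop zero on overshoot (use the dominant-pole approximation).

5.23%

Forward path: (26.9 + 1.7s)·3/(s(s+7.2)). The closed-loop characteristic equation is s² + (7.2 + 3·1.7)s + 3·26.9 = 0.
That is s² + 12.3s + 80.7 = 0, so ω_n = 8.983 rad/s and ζ = 12.3/(2·8.983) = 0.6846.
%OS = 100·exp(−πζ/√(1−ζ²)) = 5.23%.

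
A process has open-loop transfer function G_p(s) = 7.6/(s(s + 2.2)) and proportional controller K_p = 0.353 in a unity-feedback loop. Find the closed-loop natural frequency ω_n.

With unity feedback the closed-loop characteristic equation is s² + 2.2s + 0.353·7.6 = s² + 2.2s + 2.683 = 0.
So ω_n² = 2.683 ⇒ ω_n = 1.638 rad/s, and ζ = 2.2/(2ω_n) = 0.672.

ω_n = 1.64 rad/s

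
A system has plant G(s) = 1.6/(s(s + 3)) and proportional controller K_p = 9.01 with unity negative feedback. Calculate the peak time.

T_p = 0.901 s

The closed-loop denominator s² + 3s + 14.42 gives ω_n = √14.42 = 3.797 and ζ = 3/(2ω_n) = 0.3951.
Damped frequency ω_d = ω_n√(1−ζ²) = 3.488 rad/s, so peak time T_p = π/ω_d = 0.901 s.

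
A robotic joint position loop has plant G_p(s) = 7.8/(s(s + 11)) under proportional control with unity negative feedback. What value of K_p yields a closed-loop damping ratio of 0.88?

K_p = 5.01

Closed-loop characteristic equation: s² + 11s + K_p·7.8 = 0.
So ω_n = √(7.8K_p) and 2ζω_n = 11, giving ζ = 11/(2√(7.8K_p)).
Setting ζ = 0.88: √(7.8K_p) = 11/(2·0.88) = 6.25, so K_p = 39.06/7.8 = 5.01.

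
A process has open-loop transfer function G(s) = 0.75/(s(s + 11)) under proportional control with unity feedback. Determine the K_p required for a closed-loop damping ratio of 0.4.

K_p = 252

Closed-loop characteristic equation: s² + 11s + K_p·0.75 = 0.
So ω_n = √(0.75K_p) and 2ζω_n = 11, giving ζ = 11/(2√(0.75K_p)).
Setting ζ = 0.4: √(0.75K_p) = 11/(2·0.4) = 13.75, so K_p = 189.1/0.75 = 252.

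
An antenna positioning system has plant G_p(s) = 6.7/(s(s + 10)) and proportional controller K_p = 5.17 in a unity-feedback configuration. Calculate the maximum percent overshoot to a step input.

Closed-loop characteristic equation: s² + 10s + 34.64 = 0, so ω_n = 5.885 rad/s and ζ = 10/(2·5.885) = 0.8495.
%OS = 100·exp(−πζ/√(1−ζ²)) = 100·exp(−π·0.8495/√0.2783) = 0.635%.

0.635%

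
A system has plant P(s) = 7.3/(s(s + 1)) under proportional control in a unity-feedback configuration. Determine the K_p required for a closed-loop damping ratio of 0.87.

K_p = 0.0452

Closed-loop characteristic equation: s² + 1s + K_p·7.3 = 0.
So ω_n = √(7.3K_p) and 2ζω_n = 1, giving ζ = 1/(2√(7.3K_p)).
Setting ζ = 0.87: √(7.3K_p) = 1/(2·0.87) = 0.5747, so K_p = 0.3303/7.3 = 0.0452.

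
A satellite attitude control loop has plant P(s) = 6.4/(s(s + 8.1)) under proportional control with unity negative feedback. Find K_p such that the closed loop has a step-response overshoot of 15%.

From %OS = 100·exp(−πζ/√(1−ζ²)) = 15%, ζ = −ln(0.15)/√(π²+ln²(0.15)) = 0.5169.
Characteristic equation s² + 8.1s + 6.4K_p = 0 gives ζ = 8.1/(2√(6.4K_p)).
Setting ζ = 0.5169: √(6.4K_p) = 8.1/(2·0.5169) = 7.835, so K_p = 61.38/6.4 = 9.59.

K_p = 9.59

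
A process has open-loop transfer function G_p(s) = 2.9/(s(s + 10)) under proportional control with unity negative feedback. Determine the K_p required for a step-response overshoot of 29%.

K_p = 64.1

From %OS = 100·exp(−πζ/√(1−ζ²)) = 29%, ζ = −ln(0.29)/√(π²+ln²(0.29)) = 0.3666.
Characteristic equation s² + 10s + 2.9K_p = 0 gives ζ = 10/(2√(2.9K_p)).
Setting ζ = 0.3666: √(2.9K_p) = 10/(2·0.3666) = 13.64, so K_p = 186/2.9 = 64.1.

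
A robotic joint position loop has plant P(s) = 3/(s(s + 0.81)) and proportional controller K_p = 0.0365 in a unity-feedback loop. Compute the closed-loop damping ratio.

1 + K_p·P(s) = 0 gives s² + 0.81s + 0.1095 = 0.
So ω_n² = 0.1095 ⇒ ω_n = 0.3309 rad/s, and ζ = 0.81/(2ω_n) = 1.22.

ζ = 1.22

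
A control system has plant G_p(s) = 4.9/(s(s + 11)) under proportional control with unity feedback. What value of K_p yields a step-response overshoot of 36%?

K_p = 64.5

From %OS = 100·exp(−πζ/√(1−ζ²)) = 36%, ζ = −ln(0.36)/√(π²+ln²(0.36)) = 0.3093.
Characteristic equation s² + 11s + 4.9K_p = 0 gives ζ = 11/(2√(4.9K_p)).
Setting ζ = 0.3093: √(4.9K_p) = 11/(2·0.3093) = 17.78, so K_p = 316.3/4.9 = 64.5.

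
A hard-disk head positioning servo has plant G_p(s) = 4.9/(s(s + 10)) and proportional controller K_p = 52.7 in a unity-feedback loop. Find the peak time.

T_p = 0.206 s

Closed-loop characteristic equation: s² + 10s + 258.2 = 0, so ω_n = 16.07 rad/s and ζ = 10/(2·16.07) = 0.3111.
Damped frequency ω_d = ω_n√(1−ζ²) = 15.27 rad/s, so peak time T_p = π/ω_d = 0.206 s.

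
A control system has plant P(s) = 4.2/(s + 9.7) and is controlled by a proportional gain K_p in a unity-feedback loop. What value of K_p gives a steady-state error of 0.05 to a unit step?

K_p = 43.9

The loop is type 0, so e_ss(step) = 1/(1 + K_pos) with K_pos = K_p·P(0).
P(0) = 0.433. Require 1/(1 + K_p·0.433) = 0.05, so 1 + 0.433·K_p = 20.
K_p = (20 − 1)/0.433 = 43.9.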